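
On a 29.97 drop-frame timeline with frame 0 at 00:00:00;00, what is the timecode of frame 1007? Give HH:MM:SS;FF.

Each 10-minute DF block holds 10 × 60 × 30 − 9 × 2 = 17982 frames. 1007 ÷ 17982 → 0 full blocks, remainder 1007.
Within the partial block the first minute is 1800 frames and each further minute 1798, so 0 further minute boundaries passed. Total skipped labels = 18 × 0 + 2 × 0 = 0.
Non-drop label index = 1007 + 0 = 1007; at 30 labels/s that is 00:00:33:17, i.e. DF 00:00:33;17.

00:00:33;17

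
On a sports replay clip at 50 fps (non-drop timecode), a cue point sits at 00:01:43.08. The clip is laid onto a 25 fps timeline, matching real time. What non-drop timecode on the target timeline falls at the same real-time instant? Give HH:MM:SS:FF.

Source frame index: (0×3600 + 1×60 + 43) × 50 + 8 = 5158.
Real time: 5158 / (50) = 2579/25 s.
Target frame: (2579/25) × (25) = 2579.
At 25 labels/s: frame 2579 → 00:01:43:04.

00:01:43:04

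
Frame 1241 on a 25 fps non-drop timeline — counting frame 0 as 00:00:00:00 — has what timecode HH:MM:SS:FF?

1241 ÷ 25 = 49 full seconds, remainder 16 frames.
49 s = 0 h 0 min 49 s.
Timecode: 00:00:49:16.

00:00:49:16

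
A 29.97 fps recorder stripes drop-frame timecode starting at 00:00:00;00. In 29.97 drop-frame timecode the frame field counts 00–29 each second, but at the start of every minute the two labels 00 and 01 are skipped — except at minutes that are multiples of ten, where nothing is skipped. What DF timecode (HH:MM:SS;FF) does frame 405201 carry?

Ten DF minutes hold 17982 frames, so frame 405201 lies in block 22 (frames 395604–413585) with 9597 frames into that block.
The block's first minute is 1800 frames and the rest 1798 each; 9597 frames reaches minute 5, so 22 × 18 + 5 × 2 = 406 labels have been skipped so far.
Adding those back, label number 405201 + 406 = 405607 at 30 labels/s is 13520 s + 7 f = 3 h 45 min 20 s frame 7, i.e. 03:45:20;07.

03:45:20;07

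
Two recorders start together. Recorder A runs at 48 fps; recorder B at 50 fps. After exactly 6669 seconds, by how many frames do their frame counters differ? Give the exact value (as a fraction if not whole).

A emits 48 × 6669 = 320112 frames; B emits 50 × 6669 = 333450.
Difference = 13338 frames; B is ahead of A.

13338 frames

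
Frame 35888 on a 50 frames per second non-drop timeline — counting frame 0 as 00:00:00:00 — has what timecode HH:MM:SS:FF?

35888 ÷ 50 = 717 full seconds, remainder 38 frames.
717 s = 0 h 11 min 57 s.
Timecode: 00:11:57:38.

00:11:57:38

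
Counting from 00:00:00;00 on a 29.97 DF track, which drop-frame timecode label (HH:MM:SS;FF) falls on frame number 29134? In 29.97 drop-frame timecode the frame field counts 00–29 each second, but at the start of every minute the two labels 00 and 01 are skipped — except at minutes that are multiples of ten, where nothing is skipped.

00:16:12;04

Each 10-minute DF block holds 10 × 60 × 30 − 9 × 2 = 17982 frames. 29134 ÷ 17982 → 1 full block, remainder 11152.
Within the partial block the first minute is 1800 frames and each further minute 1798, so 6 further minute boundaries passed. Total skipped labels = 18 × 1 + 2 × 6 = 30.
Non-drop label index = 29134 + 30 = 29164; at 30 labels/s that is 00:16:12:04, i.e. DF 00:16:12;04.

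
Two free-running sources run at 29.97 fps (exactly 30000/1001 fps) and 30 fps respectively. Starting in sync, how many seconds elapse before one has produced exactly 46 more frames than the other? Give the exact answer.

The gap grows by |30 − 30000/1001| = 30/1001 frames per second.
Time for a 46-frame gap: 46 ÷ (30/1001) = 23023/15 s.

23023/15 seconds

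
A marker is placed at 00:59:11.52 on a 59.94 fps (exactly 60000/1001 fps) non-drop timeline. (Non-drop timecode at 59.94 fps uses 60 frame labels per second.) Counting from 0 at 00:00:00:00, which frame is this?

Total seconds to the label: (0 × 3600 + 59 × 60 + 11) = 3551.
Frame index = 3551 × 60 + 52 = 213112.

frame 213112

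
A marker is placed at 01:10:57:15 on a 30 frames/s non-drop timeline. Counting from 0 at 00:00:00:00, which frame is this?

frame 127725

Total seconds to the label: (1 × 3600 + 10 × 60 + 57) = 4257.
Frame index = 4257 × 30 + 15 = 127725.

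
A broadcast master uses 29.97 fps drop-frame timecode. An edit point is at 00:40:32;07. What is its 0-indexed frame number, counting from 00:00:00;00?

72895

As if non-drop at 30 labels/s: (0 × 3600 + 40 × 60 + 32) × 30 + 7 = 72967.
Minute boundaries passed: 40; those not divisible by 10: 40 − 4 = 36; dropped labels = 2 × 36 = 72.
Actual frame index = 72967 − 72 = 72895.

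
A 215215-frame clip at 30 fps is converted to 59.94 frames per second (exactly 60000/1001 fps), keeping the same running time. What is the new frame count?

Target frames = source frames × (target rate / source rate) = 215215 × (60000/1001)/(30) = 215215 × 2000/1001 = 430000.

430000 frames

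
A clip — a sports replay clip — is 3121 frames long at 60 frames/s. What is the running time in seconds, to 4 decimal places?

Running time = 3121 × 1/60 = 3121/60 s ≈ 52.0167 s.

52.0167 seconds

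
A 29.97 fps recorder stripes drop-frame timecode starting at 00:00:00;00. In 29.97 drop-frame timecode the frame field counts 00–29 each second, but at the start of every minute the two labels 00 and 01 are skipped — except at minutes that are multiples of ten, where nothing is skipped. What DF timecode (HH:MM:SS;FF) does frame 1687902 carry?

15:38:39;22

Ten DF minutes hold 17982 frames, so frame 1687902 lies in block 93 (frames 1672326–1690307) with 15576 frames into that block.
The block's first minute is 1800 frames and the rest 1798 each; 15576 frames reaches minute 8, so 93 × 18 + 8 × 2 = 1690 labels have been skipped so far.
Adding those back, label number 1687902 + 1690 = 1689592 at 30 labels/s is 56319 s + 22 f = 15 h 38 min 39 s frame 22, i.e. 15:38:39;22.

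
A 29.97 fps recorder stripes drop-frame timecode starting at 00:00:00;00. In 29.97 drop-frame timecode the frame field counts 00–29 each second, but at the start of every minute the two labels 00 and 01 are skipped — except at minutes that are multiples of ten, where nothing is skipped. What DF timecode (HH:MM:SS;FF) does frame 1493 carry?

Ten DF minutes hold 17982 frames, so frame 1493 lies in block 0 (frames 0–17981) with 1493 frames into that block.
The block's first minute is 1800 frames and the rest 1798 each; 1493 frames reaches minute 0, so 0 × 18 + 0 × 2 = 0 labels have been skipped so far.
Adding those back, label number 1493 + 0 = 1493 at 30 labels/s is 49 s + 23 f = 0 h 0 min 49 s frame 23, i.e. 00:00:49;23.

00:00:49;23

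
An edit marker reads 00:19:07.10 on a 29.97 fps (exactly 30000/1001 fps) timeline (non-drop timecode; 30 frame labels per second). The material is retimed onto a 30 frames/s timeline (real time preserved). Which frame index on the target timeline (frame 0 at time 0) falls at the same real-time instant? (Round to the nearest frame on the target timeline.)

Source frame index: (0×3600 + 19×60 + 7) × 30 + 10 = 34420.
Real time: 34420 / (30000/1001) = 1722721/1500 s.
Target frame: (1722721/1500) × (30) = 1722721/50 ≈ 34454.420 → 34454.

frame 34454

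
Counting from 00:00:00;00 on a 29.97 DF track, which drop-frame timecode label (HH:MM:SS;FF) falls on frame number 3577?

Each 10-minute DF block holds 10 × 60 × 30 − 9 × 2 = 17982 frames. 3577 ÷ 17982 → 0 full blocks, remainder 3577.
Within the partial block the first minute is 1800 frames and each further minute 1798, so 1 further minute boundary passed. Total skipped labels = 18 × 0 + 2 × 1 = 2.
Non-drop label index = 3577 + 2 = 3579; at 30 labels/s that is 00:01:59:09, i.e. DF 00:01:59;09.

00:01:59;09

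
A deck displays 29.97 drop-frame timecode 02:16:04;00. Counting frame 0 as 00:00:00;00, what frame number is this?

Complete 10-minute blocks: 13, each 17982 frames → 233766.
Remaining 6 whole minutes in the current block: 1800 + 5 × 1798 = 10790 frames.
Within the current minute: 4 × 30 + 0 − 2 = 118 (labels ;00/;01 skipped at this minute). Total = 233766 + 10790 + 118 = 244674.

244674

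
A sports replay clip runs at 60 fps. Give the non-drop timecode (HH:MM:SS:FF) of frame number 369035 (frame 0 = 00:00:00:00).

369035 ÷ 60 = 6150 full seconds, remainder 35 frames.
6150 s = 1 h 42 min 30 s.
Timecode: 01:42:30:35.

01:42:30:35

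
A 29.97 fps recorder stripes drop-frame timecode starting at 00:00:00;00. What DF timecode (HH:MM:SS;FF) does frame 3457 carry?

00:01:55;09

Ten DF minutes hold 17982 frames, so frame 3457 lies in block 0 (frames 0–17981) with 3457 frames into that block.
The block's first minute is 1800 frames and the rest 1798 each; 3457 frames reaches minute 1, so 0 × 18 + 1 × 2 = 2 labels have been skipped so far.
Adding those back, label number 3457 + 2 = 3459 at 30 labels/s is 115 s + 9 f = 0 h 1 min 55 s frame 9, i.e. 00:01:55;09.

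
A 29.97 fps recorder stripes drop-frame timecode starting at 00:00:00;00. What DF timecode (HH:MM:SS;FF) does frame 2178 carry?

Each 10-minute DF block holds 10 × 60 × 30 − 9 × 2 = 17982 frames. 2178 ÷ 17982 → 0 full blocks, remainder 2178.
Within the partial block the first minute is 1800 frames and each further minute 1798, so 1 further minute boundary passed. Total skipped labels = 18 × 0 + 2 × 1 = 2.
Non-drop label index = 2178 + 2 = 2180; at 30 labels/s that is 00:01:12:20, i.e. DF 00:01:12;20.

00:01:12;20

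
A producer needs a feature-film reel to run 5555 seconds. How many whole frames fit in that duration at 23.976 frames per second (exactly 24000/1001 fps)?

Frames = 5555 × 24000/1001 = 12120000/91 ≈ 133186.8132.
Complete frames: 133186.

133186 frames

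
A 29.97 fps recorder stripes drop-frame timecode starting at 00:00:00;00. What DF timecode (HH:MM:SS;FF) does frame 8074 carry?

Ten DF minutes hold 17982 frames, so frame 8074 lies in block 0 (frames 0–17981) with 8074 frames into that block.
The block's first minute is 1800 frames and the rest 1798 each; 8074 frames reaches minute 4, so 0 × 18 + 4 × 2 = 8 labels have been skipped so far.
Adding those back, label number 8074 + 8 = 8082 at 30 labels/s is 269 s + 12 f = 0 h 4 min 29 s frame 12, i.e. 00:04:29;12.

00:04:29;12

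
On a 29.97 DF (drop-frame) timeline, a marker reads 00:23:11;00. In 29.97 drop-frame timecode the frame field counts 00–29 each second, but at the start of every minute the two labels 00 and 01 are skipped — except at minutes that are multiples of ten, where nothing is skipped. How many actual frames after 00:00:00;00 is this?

Complete 10-minute blocks: 2, each 17982 frames → 35964.
Remaining 3 whole minutes in the current block: 1800 + 2 × 1798 = 5396 frames.
Within the current minute: 11 × 30 + 0 − 2 = 328 (labels ;00/;01 skipped at this minute). Total = 35964 + 5396 + 328 = 41688.

41688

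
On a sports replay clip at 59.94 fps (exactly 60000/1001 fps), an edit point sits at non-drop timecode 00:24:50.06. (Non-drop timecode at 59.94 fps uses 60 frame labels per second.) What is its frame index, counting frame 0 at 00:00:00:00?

89406

Total seconds to the label: (0 × 3600 + 24 × 60 + 50) = 1490.
Frame index = 1490 × 60 + 6 = 89406.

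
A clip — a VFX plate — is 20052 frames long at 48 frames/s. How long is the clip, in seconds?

Running time = 20052 / (48) = 417.75 s.

417.75 seconds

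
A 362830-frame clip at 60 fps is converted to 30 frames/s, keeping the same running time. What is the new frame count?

Frames at target rate = 362830 × (30) / (60) = 181415.

181415 frames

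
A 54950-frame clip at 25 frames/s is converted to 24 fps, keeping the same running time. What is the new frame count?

Target frames = source frames × (target rate / source rate) = 54950 × (24)/(25) = 54950 × 24/25 = 52752.

52752 frames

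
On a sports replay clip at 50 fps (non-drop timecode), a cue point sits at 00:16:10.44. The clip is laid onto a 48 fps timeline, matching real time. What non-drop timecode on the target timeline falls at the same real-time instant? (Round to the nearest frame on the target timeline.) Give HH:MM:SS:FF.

00:16:10:42

Source frame index: (0×3600 + 16×60 + 10) × 50 + 44 = 48544.
Real time: 48544 / (50) = 24272/25 s.
Target frame: (24272/25) × (48) = 1165056/25 ≈ 46602.240 → 46602.
At 48 labels/s: frame 46602 → 00:16:10:42.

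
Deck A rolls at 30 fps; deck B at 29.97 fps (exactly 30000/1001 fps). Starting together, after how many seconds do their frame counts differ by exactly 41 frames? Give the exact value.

41041/30 seconds

The gap grows by |30000/1001 − 30| = 30/1001 frames per second.
Time for a 41-frame gap: 41 ÷ (30/1001) = 41041/30 s.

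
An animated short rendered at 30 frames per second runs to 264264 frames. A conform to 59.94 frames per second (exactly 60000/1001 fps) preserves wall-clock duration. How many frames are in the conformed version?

Target frames = source frames × (target rate / source rate) = 264264 × (60000/1001)/(30) = 264264 × 2000/1001 = 528000.

528000 frames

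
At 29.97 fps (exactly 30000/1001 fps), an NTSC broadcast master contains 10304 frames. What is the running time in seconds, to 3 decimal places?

Running time = 10304 × 1001/30000 = 644644/1875 s ≈ 343.810 s.

343.810 seconds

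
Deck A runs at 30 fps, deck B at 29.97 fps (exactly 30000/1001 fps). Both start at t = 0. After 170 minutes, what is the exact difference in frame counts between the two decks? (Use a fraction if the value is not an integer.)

306000/1001 frames

170 min = 10200 s.
A emits 30 × 10200 = 306000 frames; B emits 30000/1001 × 10200 = 306000000/1001.
Difference = 306000/1001 frames (≈ 305.6943); B is behind A.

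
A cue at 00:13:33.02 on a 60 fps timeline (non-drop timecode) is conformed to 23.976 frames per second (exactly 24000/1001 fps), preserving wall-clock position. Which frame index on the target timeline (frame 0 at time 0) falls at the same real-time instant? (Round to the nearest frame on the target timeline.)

Source frame index: (0×3600 + 13×60 + 33) × 60 + 2 = 48782.
Real time: 48782 / (60) = 24391/30 s.
Target frame: (24391/30) × (24000/1001) = 19512800/1001 ≈ 19493.307 → 19493.

frame 19493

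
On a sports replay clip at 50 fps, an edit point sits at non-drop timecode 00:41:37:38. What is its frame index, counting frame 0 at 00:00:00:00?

frame 124888

Total seconds to the label: (0 × 3600 + 41 × 60 + 37) = 2497.
Frame index = 2497 × 50 + 38 = 124888.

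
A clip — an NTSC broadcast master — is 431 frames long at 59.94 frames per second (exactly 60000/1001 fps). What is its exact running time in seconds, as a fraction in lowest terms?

Running time = 431 ÷ (60000/1001) = 431 × 1001/60000 = 431431/60000 s.

431431/60000 seconds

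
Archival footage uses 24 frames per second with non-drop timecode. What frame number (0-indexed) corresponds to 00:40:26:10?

Total seconds to the label: (0 × 3600 + 40 × 60 + 26) = 2426.
Frame index = 2426 × 24 + 10 = 58234.

frame 58234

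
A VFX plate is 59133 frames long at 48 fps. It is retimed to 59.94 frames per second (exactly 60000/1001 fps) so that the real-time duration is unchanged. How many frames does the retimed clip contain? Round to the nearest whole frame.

73842 frames

Frames at target rate = 59133 × (60000/1001) / (48) = 73916250/1001 ≈ 73842.408.
Nearest whole frame: 73842.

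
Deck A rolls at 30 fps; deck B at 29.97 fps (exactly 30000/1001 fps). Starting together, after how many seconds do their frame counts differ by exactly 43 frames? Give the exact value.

The gap grows by |30000/1001 − 30| = 30/1001 frames per second.
Time for a 43-frame gap: 43 ÷ (30/1001) = 43043/30 s.

43043/30 seconds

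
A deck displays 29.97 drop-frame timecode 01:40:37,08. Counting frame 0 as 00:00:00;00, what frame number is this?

As if non-drop at 30 labels/s: (1 × 3600 + 40 × 60 + 37) × 30 + 8 = 181118.
Minute boundaries passed: 100; those not divisible by 10: 100 − 10 = 90; dropped labels = 2 × 90 = 180.
Actual frame index = 181118 − 180 = 180938.

180938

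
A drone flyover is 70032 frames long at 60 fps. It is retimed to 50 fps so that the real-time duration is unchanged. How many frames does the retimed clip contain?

Target frames = source frames × (target rate / source rate) = 70032 × (50)/(60) = 70032 × 5/6 = 58360.

58360 frames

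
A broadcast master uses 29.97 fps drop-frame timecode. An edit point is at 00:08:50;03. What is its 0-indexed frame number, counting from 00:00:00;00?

Complete 10-minute blocks: 0, each 17982 frames → 0.
Remaining 8 whole minutes in the current block: 1800 + 7 × 1798 = 14386 frames.
Within the current minute: 50 × 30 + 3 − 2 = 1501 (labels ;00/;01 skipped at this minute). Total = 0 + 14386 + 1501 = 15887.

15887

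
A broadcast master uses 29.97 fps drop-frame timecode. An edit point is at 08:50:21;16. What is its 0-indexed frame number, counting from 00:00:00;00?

953692

Complete 10-minute blocks: 53, each 17982 frames → 953046.
Remaining 0 whole minutes in the current block: 0 frames.
Within the current minute: 21 × 30 + 16 = 646. Total = 953046 + 0 + 646 = 953692.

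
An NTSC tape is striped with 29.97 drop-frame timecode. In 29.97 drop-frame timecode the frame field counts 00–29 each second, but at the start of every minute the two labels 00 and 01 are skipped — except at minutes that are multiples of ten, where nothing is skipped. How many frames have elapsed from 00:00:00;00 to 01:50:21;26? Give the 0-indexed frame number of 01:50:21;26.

Complete 10-minute blocks: 11, each 17982 frames → 197802.
Remaining 0 whole minutes in the current block: 0 frames.
Within the current minute: 21 × 30 + 26 = 656. Total = 197802 + 0 + 656 = 198458.

198458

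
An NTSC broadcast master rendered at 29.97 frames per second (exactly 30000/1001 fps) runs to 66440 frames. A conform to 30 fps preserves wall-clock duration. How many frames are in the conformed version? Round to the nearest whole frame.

Frames at target rate = 66440 × (30) / (30000/1001) = 1662661/25 ≈ 66506.440.
Nearest whole frame: 66506.

66506 frames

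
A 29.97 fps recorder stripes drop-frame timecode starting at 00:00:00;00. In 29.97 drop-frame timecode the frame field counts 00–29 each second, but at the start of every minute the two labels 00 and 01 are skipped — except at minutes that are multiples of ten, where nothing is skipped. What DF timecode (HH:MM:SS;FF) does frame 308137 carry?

02:51:21;15

Ten DF minutes hold 17982 frames, so frame 308137 lies in block 17 (frames 305694–323675) with 2443 frames into that block.
The block's first minute is 1800 frames and the rest 1798 each; 2443 frames reaches minute 1, so 17 × 18 + 1 × 2 = 308 labels have been skipped so far.
Adding those back, label number 308137 + 308 = 308445 at 30 labels/s is 10281 s + 15 f = 2 h 51 min 21 s frame 15, i.e. 02:51:21;15.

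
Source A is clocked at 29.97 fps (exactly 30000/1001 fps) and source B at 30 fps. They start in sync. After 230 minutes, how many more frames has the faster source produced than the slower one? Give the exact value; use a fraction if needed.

230 min = 13800 s.
A emits 30000/1001 × 13800 = 414000000/1001 frames; B emits 30 × 13800 = 414000.
Difference = 414000/1001 frames (≈ 413.5864); B is ahead of A.

414000/1001 frames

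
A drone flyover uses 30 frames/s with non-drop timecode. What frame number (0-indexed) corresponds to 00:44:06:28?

frame 79408

Total seconds to the label: (0 × 3600 + 44 × 60 + 6) = 2646.
Frame index = 2646 × 30 + 28 = 79408.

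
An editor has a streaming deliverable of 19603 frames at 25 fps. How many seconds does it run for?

Running time = 19603 / (25) = 784.12 s.

784.12 seconds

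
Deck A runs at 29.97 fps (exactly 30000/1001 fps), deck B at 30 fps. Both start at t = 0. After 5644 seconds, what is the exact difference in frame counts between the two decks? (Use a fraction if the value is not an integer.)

169320/1001 frames

A emits 30000/1001 × 5644 = 169320000/1001 frames; B emits 30 × 5644 = 169320.
Difference = 169320/1001 frames (≈ 169.1508); B is ahead of A.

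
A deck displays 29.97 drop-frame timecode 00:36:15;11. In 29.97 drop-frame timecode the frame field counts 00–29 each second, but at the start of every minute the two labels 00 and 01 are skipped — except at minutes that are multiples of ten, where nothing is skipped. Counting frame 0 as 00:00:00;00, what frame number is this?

65195

As if non-drop at 30 labels/s: (0 × 3600 + 36 × 60 + 15) × 30 + 11 = 65261.
Minute boundaries passed: 36; those not divisible by 10: 36 − 3 = 33; dropped labels = 2 × 33 = 66.
Actual frame index = 65261 − 66 = 65195.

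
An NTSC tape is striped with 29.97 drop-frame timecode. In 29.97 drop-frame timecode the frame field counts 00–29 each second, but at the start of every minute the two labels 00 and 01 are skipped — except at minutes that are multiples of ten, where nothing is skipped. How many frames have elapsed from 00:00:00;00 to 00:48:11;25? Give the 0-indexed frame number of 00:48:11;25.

86667

As if non-drop at 30 labels/s: (0 × 3600 + 48 × 60 + 11) × 30 + 25 = 86755.
Minute boundaries passed: 48; those not divisible by 10: 48 − 4 = 44; dropped labels = 2 × 44 = 88.
Actual frame index = 86755 − 88 = 86667.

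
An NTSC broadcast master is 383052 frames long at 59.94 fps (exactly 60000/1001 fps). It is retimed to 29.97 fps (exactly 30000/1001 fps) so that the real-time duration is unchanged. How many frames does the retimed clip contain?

191526 frames

Target frames = source frames × (target rate / source rate) = 383052 × (30000/1001)/(60000/1001) = 383052 × 1/2 = 191526.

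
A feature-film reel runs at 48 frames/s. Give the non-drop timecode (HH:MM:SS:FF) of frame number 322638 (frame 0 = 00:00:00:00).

322638 ÷ 48 = 6721 full seconds, remainder 30 frames.
6721 s = 1 h 52 min 1 s.
Timecode: 01:52:01:30.

01:52:01:30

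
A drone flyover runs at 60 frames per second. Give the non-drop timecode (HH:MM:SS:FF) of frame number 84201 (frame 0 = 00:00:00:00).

84201 ÷ 60 = 1403 full seconds, remainder 21 frames.
1403 s = 0 h 23 min 23 s.
Timecode: 00:23:23:21.

00:23:23:21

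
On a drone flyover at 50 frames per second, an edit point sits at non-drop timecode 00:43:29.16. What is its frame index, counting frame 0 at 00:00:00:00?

Total seconds to the label: (0 × 3600 + 43 × 60 + 29) = 2609.
Frame index = 2609 × 50 + 16 = 130466.

130466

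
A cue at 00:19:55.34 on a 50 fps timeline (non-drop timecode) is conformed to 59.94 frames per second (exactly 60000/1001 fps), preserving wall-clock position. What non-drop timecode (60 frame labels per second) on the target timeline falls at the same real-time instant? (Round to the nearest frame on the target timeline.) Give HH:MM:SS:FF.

Source frame index: (0×3600 + 19×60 + 55) × 50 + 34 = 59784.
Real time: 59784 / (50) = 29892/25 s.
Target frame: (29892/25) × (60000/1001) = 71740800/1001 ≈ 71669.131 → 71669.
At 60 labels/s: frame 71669 → 00:19:54:29.

00:19:54:29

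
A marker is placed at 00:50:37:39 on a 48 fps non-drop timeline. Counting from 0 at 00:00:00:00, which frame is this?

145815

Total seconds to the label: (0 × 3600 + 50 × 60 + 37) = 3037.
Frame index = 3037 × 48 + 39 = 145815.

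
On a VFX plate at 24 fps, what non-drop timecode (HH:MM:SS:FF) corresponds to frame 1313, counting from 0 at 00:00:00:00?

00:00:54:17

1313 ÷ 24 = 54 full seconds, remainder 17 frames.
54 s = 0 h 0 min 54 s.
Timecode: 00:00:54:17.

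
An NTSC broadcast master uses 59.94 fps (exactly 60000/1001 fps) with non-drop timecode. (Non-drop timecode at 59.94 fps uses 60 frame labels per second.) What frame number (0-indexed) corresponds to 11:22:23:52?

Total seconds to the label: (11 × 3600 + 22 × 60 + 23) = 40943.
Frame index = 40943 × 60 + 52 = 2456632.

2456632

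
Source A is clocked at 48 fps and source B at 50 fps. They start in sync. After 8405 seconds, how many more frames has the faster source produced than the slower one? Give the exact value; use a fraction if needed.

16810 frames

A emits 48 × 8405 = 403440 frames; B emits 50 × 8405 = 420250.
Difference = 16810 frames; B is ahead of A.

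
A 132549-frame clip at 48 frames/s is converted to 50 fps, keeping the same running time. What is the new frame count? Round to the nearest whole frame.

138072 frames

Frames at target rate = 132549 × (50) / (48) = 1104575/8 ≈ 138071.875.
Nearest whole frame: 138072.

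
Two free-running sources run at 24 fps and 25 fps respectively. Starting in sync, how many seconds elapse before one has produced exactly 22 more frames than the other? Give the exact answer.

The gap grows by |25 − 24| = 1 frame per second.
Time for a 22-frame gap: 22 ÷ (1) = 22 s.

22 seconds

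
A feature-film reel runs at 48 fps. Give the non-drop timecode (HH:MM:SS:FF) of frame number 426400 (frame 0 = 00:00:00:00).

02:28:03:16

426400 ÷ 48 = 8883 full seconds, remainder 16 frames.
8883 s = 2 h 28 min 3 s.
Timecode: 02:28:03:16.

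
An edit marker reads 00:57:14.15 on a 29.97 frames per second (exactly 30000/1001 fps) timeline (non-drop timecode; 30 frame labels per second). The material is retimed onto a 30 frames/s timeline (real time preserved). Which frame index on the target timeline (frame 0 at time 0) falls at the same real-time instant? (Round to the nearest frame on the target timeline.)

Source frame index: (0×3600 + 57×60 + 14) × 30 + 15 = 103035.
Real time: 103035 / (30000/1001) = 6875869/2000 s.
Target frame: (6875869/2000) × (30) = 20627607/200 ≈ 103138.035 → 103138.

frame 103138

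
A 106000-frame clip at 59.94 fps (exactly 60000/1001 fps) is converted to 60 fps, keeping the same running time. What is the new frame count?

Target frames = source frames × (target rate / source rate) = 106000 × (60)/(60000/1001) = 106000 × 1001/1000 = 106106.

106106 frames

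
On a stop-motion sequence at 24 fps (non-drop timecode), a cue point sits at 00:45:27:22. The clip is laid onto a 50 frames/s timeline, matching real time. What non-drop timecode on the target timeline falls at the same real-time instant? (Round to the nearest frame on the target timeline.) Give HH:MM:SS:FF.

Source frame index: (0×3600 + 45×60 + 27) × 24 + 22 = 65470.
Real time: 65470 / (24) = 32735/12 s.
Target frame: (32735/12) × (50) = 818375/6 ≈ 136395.833 → 136396.
At 50 labels/s: frame 136396 → 00:45:27:46.

00:45:27:46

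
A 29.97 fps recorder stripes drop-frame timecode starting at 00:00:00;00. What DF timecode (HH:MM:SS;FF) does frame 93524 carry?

00:52:00;18

Each 10-minute DF block holds 10 × 60 × 30 − 9 × 2 = 17982 frames. 93524 ÷ 17982 → 5 full blocks, remainder 3614.
Within the partial block the first minute is 1800 frames and each further minute 1798, so 2 further minute boundaries passed. Total skipped labels = 18 × 5 + 2 × 2 = 94.
Non-drop label index = 93524 + 94 = 93618; at 30 labels/s that is 00:52:00:18, i.e. DF 00:52:00;18.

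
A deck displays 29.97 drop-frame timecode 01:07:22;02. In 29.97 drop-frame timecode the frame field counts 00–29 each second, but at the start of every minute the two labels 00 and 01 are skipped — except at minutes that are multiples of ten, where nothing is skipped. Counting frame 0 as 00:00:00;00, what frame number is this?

121140

As if non-drop at 30 labels/s: (1 × 3600 + 7 × 60 + 22) × 30 + 2 = 121262.
Minute boundaries passed: 67; those not divisible by 10: 67 − 6 = 61; dropped labels = 2 × 61 = 122.
Actual frame index = 121262 − 122 = 121140.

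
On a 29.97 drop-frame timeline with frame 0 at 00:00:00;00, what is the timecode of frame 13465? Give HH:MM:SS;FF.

Ten DF minutes hold 17982 frames, so frame 13465 lies in block 0 (frames 0–17981) with 13465 frames into that block.
The block's first minute is 1800 frames and the rest 1798 each; 13465 frames reaches minute 7, so 0 × 18 + 7 × 2 = 14 labels have been skipped so far.
Adding those back, label number 13465 + 14 = 13479 at 30 labels/s is 449 s + 9 f = 0 h 7 min 29 s frame 9, i.e. 00:07:29;09.

00:07:29;09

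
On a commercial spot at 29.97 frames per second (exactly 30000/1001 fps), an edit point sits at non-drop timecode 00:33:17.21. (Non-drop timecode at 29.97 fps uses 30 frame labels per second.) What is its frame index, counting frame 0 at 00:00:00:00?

59931

Total seconds to the label: (0 × 3600 + 33 × 60 + 17) = 1997.
Frame index = 1997 × 30 + 21 = 59931.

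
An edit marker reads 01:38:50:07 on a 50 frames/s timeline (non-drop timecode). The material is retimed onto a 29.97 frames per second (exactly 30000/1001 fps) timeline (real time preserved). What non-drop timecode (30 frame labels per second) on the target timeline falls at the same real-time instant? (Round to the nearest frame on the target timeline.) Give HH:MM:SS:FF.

01:38:44:06

Source frame index: (1×3600 + 38×60 + 50) × 50 + 7 = 296507.
Real time: 296507 / (50) = 296507/50 s.
Target frame: (296507/50) × (30000/1001) = 177904200/1001 ≈ 177726.474 → 177726.
At 30 labels/s: frame 177726 → 01:38:44:06.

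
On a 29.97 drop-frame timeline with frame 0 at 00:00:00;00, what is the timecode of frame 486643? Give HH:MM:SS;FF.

Each 10-minute DF block holds 10 × 60 × 30 − 9 × 2 = 17982 frames. 486643 ÷ 17982 → 27 full blocks, remainder 1129.
Within the partial block the first minute is 1800 frames and each further minute 1798, so 0 further minute boundaries passed. Total skipped labels = 18 × 27 + 2 × 0 = 486.
Non-drop label index = 486643 + 486 = 487129; at 30 labels/s that is 04:30:37:19, i.e. DF 04:30:37;19.

04:30:37;19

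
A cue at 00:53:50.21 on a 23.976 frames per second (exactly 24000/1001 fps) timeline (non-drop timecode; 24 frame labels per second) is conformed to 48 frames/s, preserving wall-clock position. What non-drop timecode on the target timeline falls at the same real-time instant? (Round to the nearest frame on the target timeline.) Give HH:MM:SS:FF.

00:53:54:05

Source frame index: (0×3600 + 53×60 + 50) × 24 + 21 = 77541.
Real time: 77541 / (24000/1001) = 25872847/8000 s.
Target frame: (25872847/8000) × (48) = 77618541/500 ≈ 155237.082 → 155237.
At 48 labels/s: frame 155237 → 00:53:54:05.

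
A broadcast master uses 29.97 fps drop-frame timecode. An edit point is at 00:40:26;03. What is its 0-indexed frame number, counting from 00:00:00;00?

Complete 10-minute blocks: 4, each 17982 frames → 71928.
Remaining 0 whole minutes in the current block: 0 frames.
Within the current minute: 26 × 30 + 3 = 783. Total = 71928 + 0 + 783 = 72711.

72711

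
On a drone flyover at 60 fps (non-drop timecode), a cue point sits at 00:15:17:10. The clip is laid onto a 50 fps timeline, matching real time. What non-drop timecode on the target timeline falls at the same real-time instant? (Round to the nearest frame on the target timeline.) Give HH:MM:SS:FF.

00:15:17:08

Source frame index: (0×3600 + 15×60 + 17) × 60 + 10 = 55030.
Real time: 55030 / (60) = 5503/6 s.
Target frame: (5503/6) × (50) = 137575/3 ≈ 45858.333 → 45858.
At 50 labels/s: frame 45858 → 00:15:17:08.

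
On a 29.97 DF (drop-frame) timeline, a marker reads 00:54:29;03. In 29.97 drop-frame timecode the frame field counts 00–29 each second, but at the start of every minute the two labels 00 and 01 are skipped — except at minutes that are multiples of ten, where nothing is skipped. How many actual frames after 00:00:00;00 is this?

97975

Complete 10-minute blocks: 5, each 17982 frames → 89910.
Remaining 4 whole minutes in the current block: 1800 + 3 × 1798 = 7194 frames.
Within the current minute: 29 × 30 + 3 − 2 = 871 (labels ;00/;01 skipped at this minute). Total = 89910 + 7194 + 871 = 97975.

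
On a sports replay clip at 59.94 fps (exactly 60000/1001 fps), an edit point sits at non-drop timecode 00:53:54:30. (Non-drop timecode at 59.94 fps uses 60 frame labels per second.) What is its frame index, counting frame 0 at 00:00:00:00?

194070

Total seconds to the label: (0 × 3600 + 53 × 60 + 54) = 3234.
Frame index = 3234 × 60 + 30 = 194070.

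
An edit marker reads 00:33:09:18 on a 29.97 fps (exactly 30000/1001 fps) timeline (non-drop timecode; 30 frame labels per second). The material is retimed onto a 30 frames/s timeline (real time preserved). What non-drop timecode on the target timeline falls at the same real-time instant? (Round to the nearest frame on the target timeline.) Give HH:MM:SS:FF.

00:33:11:18

Source frame index: (0×3600 + 33×60 + 9) × 30 + 18 = 59688.
Real time: 59688 / (30000/1001) = 2489487/1250 s.
Target frame: (2489487/1250) × (30) = 7468461/125 ≈ 59747.688 → 59748.
At 30 labels/s: frame 59748 → 00:33:11:18.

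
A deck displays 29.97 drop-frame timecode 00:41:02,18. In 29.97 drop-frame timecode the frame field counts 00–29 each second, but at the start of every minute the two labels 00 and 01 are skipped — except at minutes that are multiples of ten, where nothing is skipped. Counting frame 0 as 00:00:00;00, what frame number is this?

73804

Complete 10-minute blocks: 4, each 17982 frames → 71928.
Remaining 1 whole minute in the current block: 1800 + 0 × 1798 = 1800 frames.
Within the current minute: 2 × 30 + 18 − 2 = 76 (labels ;00/;01 skipped at this minute). Total = 71928 + 1800 + 76 = 73804.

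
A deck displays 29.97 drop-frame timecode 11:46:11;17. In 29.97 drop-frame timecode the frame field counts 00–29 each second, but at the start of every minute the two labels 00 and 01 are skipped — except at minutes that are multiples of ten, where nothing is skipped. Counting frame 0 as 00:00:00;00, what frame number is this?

As if non-drop at 30 labels/s: (11 × 3600 + 46 × 60 + 11) × 30 + 17 = 1271147.
Minute boundaries passed: 706; those not divisible by 10: 706 − 70 = 636; dropped labels = 2 × 636 = 1272.
Actual frame index = 1271147 − 1272 = 1269875.

1269875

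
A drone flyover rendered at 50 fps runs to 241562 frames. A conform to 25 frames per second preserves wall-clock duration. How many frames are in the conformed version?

120781 frames

Frames at target rate = 241562 × (25) / (50) = 120781.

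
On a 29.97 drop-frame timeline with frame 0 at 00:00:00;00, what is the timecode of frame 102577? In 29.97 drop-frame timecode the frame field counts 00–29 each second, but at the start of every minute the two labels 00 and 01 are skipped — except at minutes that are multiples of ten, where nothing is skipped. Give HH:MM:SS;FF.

Each 10-minute DF block holds 10 × 60 × 30 − 9 × 2 = 17982 frames. 102577 ÷ 17982 → 5 full blocks, remainder 12667.
Within the partial block the first minute is 1800 frames and each further minute 1798, so 7 further minute boundaries passed. Total skipped labels = 18 × 5 + 2 × 7 = 104.
Non-drop label index = 102577 + 104 = 102681; at 30 labels/s that is 00:57:02:21, i.e. DF 00:57:02;21.

00:57:02;21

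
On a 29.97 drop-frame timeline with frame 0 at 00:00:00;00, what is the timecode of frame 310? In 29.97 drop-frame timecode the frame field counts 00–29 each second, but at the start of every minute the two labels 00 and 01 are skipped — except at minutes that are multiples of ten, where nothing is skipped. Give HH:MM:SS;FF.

00:00:10;10

Each 10-minute DF block holds 10 × 60 × 30 − 9 × 2 = 17982 frames. 310 ÷ 17982 → 0 full blocks, remainder 310.
Within the partial block the first minute is 1800 frames and each further minute 1798, so 0 further minute boundaries passed. Total skipped labels = 18 × 0 + 2 × 0 = 0.
Non-drop label index = 310 + 0 = 310; at 30 labels/s that is 00:00:10:10, i.e. DF 00:00:10;10.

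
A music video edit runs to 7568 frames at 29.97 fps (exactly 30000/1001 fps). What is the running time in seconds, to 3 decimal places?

252.519 seconds

Running time = 7568 × 1001/30000 = 473473/1875 s ≈ 252.519 s.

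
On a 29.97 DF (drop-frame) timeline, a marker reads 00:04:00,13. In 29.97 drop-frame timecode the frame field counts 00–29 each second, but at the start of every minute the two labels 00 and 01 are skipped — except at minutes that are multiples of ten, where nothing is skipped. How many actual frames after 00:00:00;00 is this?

7205

As if non-drop at 30 labels/s: (0 × 3600 + 4 × 60 + 0) × 30 + 13 = 7213.
Minute boundaries passed: 4; those not divisible by 10: 4 − 0 = 4; dropped labels = 2 × 4 = 8.
Actual frame index = 7213 − 8 = 7205.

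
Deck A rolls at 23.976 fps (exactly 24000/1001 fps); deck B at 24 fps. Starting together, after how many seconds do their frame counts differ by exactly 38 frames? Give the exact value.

The gap grows by |24 − 24000/1001| = 24/1001 frames per second.
Time for a 38-frame gap: 38 ÷ (24/1001) = 19019/12 s.

19019/12 seconds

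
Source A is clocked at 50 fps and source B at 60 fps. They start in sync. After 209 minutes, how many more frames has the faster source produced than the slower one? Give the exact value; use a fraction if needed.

209 min = 12540 s.
A emits 50 × 12540 = 627000 frames; B emits 60 × 12540 = 752400.
Difference = 125400 frames; B is ahead of A.

125400 frames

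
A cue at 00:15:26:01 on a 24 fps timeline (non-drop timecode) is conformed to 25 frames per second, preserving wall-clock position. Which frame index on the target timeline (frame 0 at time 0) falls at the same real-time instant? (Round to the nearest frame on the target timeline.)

frame 23151

Source frame index: (0×3600 + 15×60 + 26) × 24 + 1 = 22225.
Real time: 22225 / (24) = 22225/24 s.
Target frame: (22225/24) × (25) = 555625/24 ≈ 23151.042 → 23151.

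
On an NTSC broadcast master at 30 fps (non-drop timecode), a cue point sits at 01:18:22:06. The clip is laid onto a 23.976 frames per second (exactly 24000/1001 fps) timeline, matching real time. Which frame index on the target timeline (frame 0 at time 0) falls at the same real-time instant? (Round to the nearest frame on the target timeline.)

Source frame index: (1×3600 + 18×60 + 22) × 30 + 6 = 141066.
Real time: 141066 / (30) = 23511/5 s.
Target frame: (23511/5) × (24000/1001) = 112852800/1001 ≈ 112740.060 → 112740.

frame 112740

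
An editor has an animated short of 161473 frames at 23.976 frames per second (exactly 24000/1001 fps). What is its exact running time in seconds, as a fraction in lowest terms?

Running time = 161473 ÷ (24000/1001) = 161473 × 1001/24000 = 161634473/24000 s.

161634473/24000 seconds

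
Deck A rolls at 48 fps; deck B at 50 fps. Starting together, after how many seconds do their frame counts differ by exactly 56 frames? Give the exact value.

28 seconds

The gap grows by |50 − 48| = 2 frames per second.
Time for a 56-frame gap: 56 ÷ (2) = 28 s.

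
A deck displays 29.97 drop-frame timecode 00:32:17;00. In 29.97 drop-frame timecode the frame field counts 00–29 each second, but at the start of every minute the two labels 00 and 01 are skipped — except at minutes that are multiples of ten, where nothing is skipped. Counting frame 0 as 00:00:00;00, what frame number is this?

58052

Complete 10-minute blocks: 3, each 17982 frames → 53946.
Remaining 2 whole minutes in the current block: 1800 + 1 × 1798 = 3598 frames.
Within the current minute: 17 × 30 + 0 − 2 = 508 (labels ;00/;01 skipped at this minute). Total = 53946 + 3598 + 508 = 58052.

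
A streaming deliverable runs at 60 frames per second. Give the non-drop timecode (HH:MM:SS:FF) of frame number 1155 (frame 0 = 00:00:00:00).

00:00:19:15

1155 ÷ 60 = 19 full seconds, remainder 15 frames.
19 s = 0 h 0 min 19 s.
Timecode: 00:00:19:15.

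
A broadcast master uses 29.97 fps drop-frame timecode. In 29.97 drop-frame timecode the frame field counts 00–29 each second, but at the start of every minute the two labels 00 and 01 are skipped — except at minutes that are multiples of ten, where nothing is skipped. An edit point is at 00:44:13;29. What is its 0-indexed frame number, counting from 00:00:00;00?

79539

As if non-drop at 30 labels/s: (0 × 3600 + 44 × 60 + 13) × 30 + 29 = 79619.
Minute boundaries passed: 44; those not divisible by 10: 44 − 4 = 40; dropped labels = 2 × 40 = 80.
Actual frame index = 79619 − 80 = 79539.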